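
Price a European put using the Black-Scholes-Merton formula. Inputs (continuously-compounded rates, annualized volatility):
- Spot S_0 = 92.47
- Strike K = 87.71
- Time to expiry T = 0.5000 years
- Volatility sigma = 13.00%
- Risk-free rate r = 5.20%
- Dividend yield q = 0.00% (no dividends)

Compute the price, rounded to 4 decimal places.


d1 = (ln(S/K) + (r - q + 0.5*sigma^2) * T) / (sigma * sqrt(T)) = 0.90371891
d2 = d1 - sigma * sqrt(T) = 0.81179502
exp(-rT) = 0.97433509; exp(-qT) = 1.00000000
P = K * exp(-rT) * N(-d2) - S_0 * exp(-qT) * N(-d1)
N(-d1) = 0.18307224; N(-d2) = 0.20845463
P = 87.7100 * 0.97433509 * 0.20845463 - 92.4700 * 1.00000000 * 0.18307224 = 0.8856

Answer: Price = 0.8856


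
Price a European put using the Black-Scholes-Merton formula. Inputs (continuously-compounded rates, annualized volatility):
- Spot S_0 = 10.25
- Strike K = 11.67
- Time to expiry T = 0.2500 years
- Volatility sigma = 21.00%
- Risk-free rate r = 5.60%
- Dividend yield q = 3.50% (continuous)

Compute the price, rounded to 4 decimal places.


Answer: Price = 1.4126

Derivation:
d1 = (ln(S/K) + (r - q + 0.5*sigma^2) * T) / (sigma * sqrt(T)) = -1.13315467
d2 = d1 - sigma * sqrt(T) = -1.23815467
exp(-rT) = 0.98609754; exp(-qT) = 0.99128817
P = K * exp(-rT) * N(-d2) - S_0 * exp(-qT) * N(-d1)
N(-d1) = 0.87142535; N(-d2) = 0.89217064
P = 11.6700 * 0.98609754 * 0.89217064 - 10.2500 * 0.99128817 * 0.87142535 = 1.4126


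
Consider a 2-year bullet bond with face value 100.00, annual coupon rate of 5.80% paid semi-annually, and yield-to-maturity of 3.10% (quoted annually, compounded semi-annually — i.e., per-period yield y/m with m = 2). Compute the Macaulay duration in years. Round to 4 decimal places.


Answer: Macaulay duration = 1.9194 years

Derivation:
Coupon per period c = face * coupon_rate / m = 2.900000
Periods per year m = 2; per-period yield y/m = 0.015500
Number of cashflows N = 4
Cashflows (t years, CF_t, discount factor 1/(1+y/m)^(m*t), PV):
  t = 0.5000: CF_t = 2.900000, DF = 0.984737, PV = 2.855736
  t = 1.0000: CF_t = 2.900000, DF = 0.969706, PV = 2.812148
  t = 1.5000: CF_t = 2.900000, DF = 0.954905, PV = 2.769225
  t = 2.0000: CF_t = 102.900000, DF = 0.940330, PV = 96.759956
Price P = sum_t PV_t = 105.197065
Macaulay numerator sum_t t * PV_t:
  t * PV_t at t = 0.5000: 1.427868
  t * PV_t at t = 1.0000: 2.812148
  t * PV_t at t = 1.5000: 4.153837
  t * PV_t at t = 2.0000: 193.519913
Macaulay duration D = (sum_t t * PV_t) / P = 201.913766 / 105.197065 = 1.919386


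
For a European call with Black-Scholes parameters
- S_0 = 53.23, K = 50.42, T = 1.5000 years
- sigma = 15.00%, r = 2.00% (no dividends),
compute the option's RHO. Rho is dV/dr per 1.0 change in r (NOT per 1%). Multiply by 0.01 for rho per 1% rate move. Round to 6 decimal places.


Answer: Rho = 47.197450

Derivation:
d1 = 0.5503689124; d2 = 0.3666571817
phi(d1) = 0.3428742548; exp(-qT) = 1.0000000000; exp(-rT) = 0.9704455335
N(d2) = 0.6430626253
Rho = K*T*exp(-rT)*N(d2) = 50.4200 * 1.5000 * 0.9704455335 * 0.6430626253 = 47.197450


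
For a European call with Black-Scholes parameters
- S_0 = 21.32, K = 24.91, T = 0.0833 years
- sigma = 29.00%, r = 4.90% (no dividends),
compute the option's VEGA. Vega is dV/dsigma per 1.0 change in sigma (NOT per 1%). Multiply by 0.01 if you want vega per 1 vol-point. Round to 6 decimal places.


Answer: Vega = 0.513702

Derivation:
d1 = -1.7687091459; d2 = -1.8524081901
phi(d1) = 0.0834836433; exp(-qT) = 1.0000000000; exp(-rT) = 0.9959266188
Vega = S * exp(-qT) * phi(d1) * sqrt(T) = 21.3200 * 1.0000000000 * 0.0834836433 * 0.2886173938 = 0.513702


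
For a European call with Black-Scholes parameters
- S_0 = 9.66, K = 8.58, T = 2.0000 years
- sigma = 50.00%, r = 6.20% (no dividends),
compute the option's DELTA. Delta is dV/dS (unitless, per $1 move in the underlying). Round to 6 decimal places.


Answer: Delta = 0.756969

Derivation:
d1 = 0.6965846571; d2 = -0.0105221241
phi(d1) = 0.3129995189; exp(-qT) = 1.0000000000; exp(-rT) = 0.8833798409
N(d1) = 0.7569686198
Delta = exp(-qT) * N(d1) = 1.0000000000 * 0.7569686198 = 0.756969


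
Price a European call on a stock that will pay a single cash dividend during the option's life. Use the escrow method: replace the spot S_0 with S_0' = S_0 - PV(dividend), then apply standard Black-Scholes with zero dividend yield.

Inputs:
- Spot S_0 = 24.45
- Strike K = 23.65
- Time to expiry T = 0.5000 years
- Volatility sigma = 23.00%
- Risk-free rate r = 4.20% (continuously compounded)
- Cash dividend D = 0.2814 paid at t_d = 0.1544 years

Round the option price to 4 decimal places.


PV(D) = D * exp(-r * t_d) = 0.2814 * 0.99353618 = 0.27958108
S_0' = S_0 - PV(D) = 24.4500 - 0.27958108 = 24.17041892
d1 = (ln(S_0'/K) + (r + sigma^2/2)*T) / (sigma*sqrt(T)) = 0.34427745
d2 = d1 - sigma*sqrt(T) = 0.18164289
exp(-rT) = 0.97921896
N(d1) = 0.63468118; N(d2) = 0.57206851
C = S_0' * N(d1) - K * exp(-rT) * N(d2) = 24.17041892 * 0.63468118 - 23.6500 * 0.97921896 * 0.57206851 = 2.0922

Answer: Price = 2.0922


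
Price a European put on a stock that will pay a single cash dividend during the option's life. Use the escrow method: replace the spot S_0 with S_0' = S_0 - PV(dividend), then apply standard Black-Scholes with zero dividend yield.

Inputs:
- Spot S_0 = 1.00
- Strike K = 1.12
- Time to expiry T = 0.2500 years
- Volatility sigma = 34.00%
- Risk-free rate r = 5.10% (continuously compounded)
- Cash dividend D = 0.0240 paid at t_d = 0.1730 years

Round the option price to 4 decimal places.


PV(D) = D * exp(-r * t_d) = 0.0240 * 0.99121581 = 0.02378918
S_0' = S_0 - PV(D) = 1.0000 - 0.02378918 = 0.97621082
d1 = (ln(S_0'/K) + (r + sigma^2/2)*T) / (sigma*sqrt(T)) = -0.64826704
d2 = d1 - sigma*sqrt(T) = -0.81826704
exp(-rT) = 0.98733094
N(-d1) = 0.74159388; N(-d2) = 0.79339764
P = K * exp(-rT) * N(-d2) - S_0' * N(-d1) = 1.1200 * 0.98733094 * 0.79339764 - 0.97621082 * 0.74159388 = 0.1534

Answer: Price = 0.1534


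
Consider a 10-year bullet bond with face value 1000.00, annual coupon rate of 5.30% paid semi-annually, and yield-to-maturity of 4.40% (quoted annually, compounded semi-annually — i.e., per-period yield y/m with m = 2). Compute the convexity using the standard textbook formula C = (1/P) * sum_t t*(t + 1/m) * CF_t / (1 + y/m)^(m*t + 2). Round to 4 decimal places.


Answer: Convexity = 73.8009

Derivation:
Coupon per period c = face * coupon_rate / m = 26.500000
Periods per year m = 2; per-period yield y/m = 0.022000
Number of cashflows N = 20
Cashflows (t years, CF_t, discount factor 1/(1+y/m)^(m*t), PV):
  t = 0.5000: CF_t = 26.500000, DF = 0.978474, PV = 25.929550
  t = 1.0000: CF_t = 26.500000, DF = 0.957411, PV = 25.371380
  t = 1.5000: CF_t = 26.500000, DF = 0.936801, PV = 24.825225
  t = 2.0000: CF_t = 26.500000, DF = 0.916635, PV = 24.290826
  t = 2.5000: CF_t = 26.500000, DF = 0.896903, PV = 23.767932
  t = 3.0000: CF_t = 26.500000, DF = 0.877596, PV = 23.256293
  t = 3.5000: CF_t = 26.500000, DF = 0.858704, PV = 22.755669
  t = 4.0000: CF_t = 26.500000, DF = 0.840220, PV = 22.265821
  t = 4.5000: CF_t = 26.500000, DF = 0.822133, PV = 21.786517
  t = 5.0000: CF_t = 26.500000, DF = 0.804435, PV = 21.317532
  t = 5.5000: CF_t = 26.500000, DF = 0.787119, PV = 20.858642
  t = 6.0000: CF_t = 26.500000, DF = 0.770175, PV = 20.409630
  t = 6.5000: CF_t = 26.500000, DF = 0.753596, PV = 19.970283
  t = 7.0000: CF_t = 26.500000, DF = 0.737373, PV = 19.540395
  t = 7.5000: CF_t = 26.500000, DF = 0.721500, PV = 19.119760
  t = 8.0000: CF_t = 26.500000, DF = 0.705969, PV = 18.708180
  t = 8.5000: CF_t = 26.500000, DF = 0.690772, PV = 18.305460
  t = 9.0000: CF_t = 26.500000, DF = 0.675902, PV = 17.911409
  t = 9.5000: CF_t = 26.500000, DF = 0.661352, PV = 17.525840
  t = 10.0000: CF_t = 1026.500000, DF = 0.647116, PV = 664.264492
Price P = sum_t PV_t = 1072.180835
Convexity numerator sum_t t*(t + 1/m) * CF_t / (1+y/m)^(m*t + 2):
  t = 0.5000: term = 12.412612
  t = 1.0000: term = 36.436240
  t = 1.5000: term = 71.303796
  t = 2.0000: term = 116.281467
  t = 2.5000: term = 170.667516
  t = 3.0000: term = 233.791117
  t = 3.5000: term = 305.011242
  t = 4.0000: term = 383.715569
  t = 4.5000: term = 469.319434
  t = 5.0000: term = 561.264816
  t = 5.5000: term = 659.019353
  t = 6.0000: term = 762.075395
  t = 6.5000: term = 869.949081
  t = 7.0000: term = 982.179453
  t = 7.5000: term = 1098.327596
  t = 8.0000: term = 1217.975808
  t = 8.5000: term = 1340.726795
  t = 9.0000: term = 1466.202895
  t = 9.5000: term = 1594.045331
  t = 10.0000: term = 66777.252322
Convexity = (1/P) * sum = 79127.957838 / 1072.180835 = 73.800944


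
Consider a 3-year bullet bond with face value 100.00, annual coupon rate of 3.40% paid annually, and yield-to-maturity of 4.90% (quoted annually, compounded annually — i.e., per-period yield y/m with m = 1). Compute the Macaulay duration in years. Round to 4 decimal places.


Answer: Macaulay duration = 2.9002 years

Derivation:
Coupon per period c = face * coupon_rate / m = 3.400000
Periods per year m = 1; per-period yield y/m = 0.049000
Number of cashflows N = 3
Cashflows (t years, CF_t, discount factor 1/(1+y/m)^(m*t), PV):
  t = 1.0000: CF_t = 3.400000, DF = 0.953289, PV = 3.241182
  t = 2.0000: CF_t = 3.400000, DF = 0.908760, PV = 3.089783
  t = 3.0000: CF_t = 103.400000, DF = 0.866310, PV = 89.576497
Price P = sum_t PV_t = 95.907462
Macaulay numerator sum_t t * PV_t:
  t * PV_t at t = 1.0000: 3.241182
  t * PV_t at t = 2.0000: 6.179565
  t * PV_t at t = 3.0000: 268.729491
Macaulay duration D = (sum_t t * PV_t) / P = 278.150238 / 95.907462 = 2.900194


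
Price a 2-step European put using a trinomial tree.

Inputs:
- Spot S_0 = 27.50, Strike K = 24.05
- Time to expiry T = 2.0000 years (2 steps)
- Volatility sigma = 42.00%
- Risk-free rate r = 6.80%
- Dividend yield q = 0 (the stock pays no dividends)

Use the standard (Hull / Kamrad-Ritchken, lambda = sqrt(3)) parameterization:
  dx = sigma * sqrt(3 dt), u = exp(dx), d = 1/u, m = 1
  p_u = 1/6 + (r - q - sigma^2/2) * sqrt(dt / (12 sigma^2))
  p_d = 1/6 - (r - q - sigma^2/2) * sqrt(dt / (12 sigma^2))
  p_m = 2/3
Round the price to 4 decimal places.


Answer: Price = V(0,0) = 2.7634

Derivation:
dt = T/N = 1.000000; dx = sigma*sqrt(3*dt) = 0.727461
u = exp(dx) = 2.069819; d = 1/u = 0.483134
p_u = 0.152783, p_m = 0.666667, p_d = 0.180551
Discount per step: exp(-r*dt) = 0.934260
Stock lattice S(k, j) with j the centered position index:
  k=0: S(0,+0) = 27.5000
  k=1: S(1,-1) = 13.2862; S(1,+0) = 27.5000; S(1,+1) = 56.9200
  k=2: S(2,-2) = 6.4190; S(2,-1) = 13.2862; S(2,+0) = 27.5000; S(2,+1) = 56.9200; S(2,+2) = 117.8142
Terminal payoffs V(N, j) = max(K - S_T, 0):
  V(2,-2) = 17.630994; V(2,-1) = 10.763816; V(2,+0) = 0.000000; V(2,+1) = 0.000000; V(2,+2) = 0.000000
Backward induction: V(k, j) = exp(-r*dt) * [p_u * V(k+1, j+1) + p_m * V(k+1, j) + p_d * V(k+1, j-1)]
  V(1,-1) = exp(-r*dt) * [p_u*0.000000 + p_m*10.763816 + p_d*17.630994] = 9.678157
  V(1,+0) = exp(-r*dt) * [p_u*0.000000 + p_m*0.000000 + p_d*10.763816] = 1.815654
  V(1,+1) = exp(-r*dt) * [p_u*0.000000 + p_m*0.000000 + p_d*0.000000] = 0.000000
  V(0,+0) = exp(-r*dt) * [p_u*0.000000 + p_m*1.815654 + p_d*9.678157] = 2.763386


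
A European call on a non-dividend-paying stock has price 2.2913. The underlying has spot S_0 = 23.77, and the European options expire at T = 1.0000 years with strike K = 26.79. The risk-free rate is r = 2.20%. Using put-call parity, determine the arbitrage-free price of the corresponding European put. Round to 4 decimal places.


Put-call parity: C - P = S_0 * exp(-qT) - K * exp(-rT).
S_0 * exp(-qT) = 23.7700 * 1.00000000 = 23.77000000
K * exp(-rT) = 26.7900 * 0.97824024 = 26.20705590
P = C - S*exp(-qT) + K*exp(-rT)
P = 2.2913 - 23.77000000 + 26.20705590 = 4.7284

Answer: Put price = 4.7284


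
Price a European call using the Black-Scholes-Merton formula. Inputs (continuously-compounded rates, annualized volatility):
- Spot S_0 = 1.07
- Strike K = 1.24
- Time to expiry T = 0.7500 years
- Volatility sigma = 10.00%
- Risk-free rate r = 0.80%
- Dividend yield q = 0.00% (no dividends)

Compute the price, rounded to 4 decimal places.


d1 = (ln(S/K) + (r - q + 0.5*sigma^2) * T) / (sigma * sqrt(T)) = -1.59005418
d2 = d1 - sigma * sqrt(T) = -1.67665672
exp(-rT) = 0.99401796; exp(-qT) = 1.00000000
C = S_0 * exp(-qT) * N(d1) - K * exp(-rT) * N(d2)
N(d1) = 0.05591130; N(d2) = 0.04680481
C = 1.0700 * 1.00000000 * 0.05591130 - 1.2400 * 0.99401796 * 0.04680481 = 0.0021

Answer: Price = 0.0021


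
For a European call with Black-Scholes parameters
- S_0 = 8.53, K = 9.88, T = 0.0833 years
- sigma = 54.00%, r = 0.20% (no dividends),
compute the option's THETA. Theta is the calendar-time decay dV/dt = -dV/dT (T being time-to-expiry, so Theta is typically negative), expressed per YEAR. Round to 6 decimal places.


Answer: Theta = -2.195399

Derivation:
d1 = -0.8637053578; d2 = -1.0195587504
phi(d1) = 0.2747394718; exp(-qT) = 1.0000000000; exp(-rT) = 0.9998334139
Theta = -S*exp(-qT)*phi(d1)*sigma/(2*sqrt(T)) - r*K*exp(-rT)*N(d2) + q*S*exp(-qT)*N(d1)
N(d1) = 0.1938748848; N(d2) = 0.1539688883; sqrt(T) = 0.2886173938
Term 1 = -8.5300 * 1.0000000000 * 0.2747394718 * 0.5400 / (2 * 0.2886173938) = -2.1923573946
Term 2 = -0.0020 * 9.8800 * 0.9998334139 * 0.1539688883 = -0.0030419184
Term 3 = 0 (no dividend yield, q = 0)
Theta = -2.1923573946 + (-0.0030419184) + (0.0000000000) = -2.195399


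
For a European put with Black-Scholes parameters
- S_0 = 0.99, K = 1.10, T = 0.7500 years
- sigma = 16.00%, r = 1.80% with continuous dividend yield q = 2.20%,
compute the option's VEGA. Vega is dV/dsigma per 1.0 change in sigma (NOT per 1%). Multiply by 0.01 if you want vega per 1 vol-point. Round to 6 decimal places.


d1 = -0.7127426288; d2 = -0.8513066934
phi(d1) = 0.3094559385; exp(-qT) = 0.9836353794; exp(-rT) = 0.9865907163
Vega = S * exp(-qT) * phi(d1) * sqrt(T) = 0.9900 * 0.9836353794 * 0.3094559385 * 0.8660254038 = 0.260975

Answer: Vega = 0.260975


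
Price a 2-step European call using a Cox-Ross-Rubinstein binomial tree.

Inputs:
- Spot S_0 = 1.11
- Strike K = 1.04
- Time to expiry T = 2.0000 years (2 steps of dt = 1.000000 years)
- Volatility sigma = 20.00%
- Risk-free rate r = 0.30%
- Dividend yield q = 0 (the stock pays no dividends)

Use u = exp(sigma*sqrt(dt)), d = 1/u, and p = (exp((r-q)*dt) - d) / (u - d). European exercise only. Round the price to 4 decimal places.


dt = T/N = 1.000000
u = exp(sigma*sqrt(dt)) = 1.221403; d = 1/u = 0.818731
p = (exp((r-q)*dt) - d) / (u - d) = 0.457627
Discount per step: exp(-r*dt) = 0.997004
Stock lattice S(k, i) with i counting down-moves:
  k=0: S(0,0) = 1.1100
  k=1: S(1,0) = 1.3558; S(1,1) = 0.9088
  k=2: S(2,0) = 1.6559; S(2,1) = 1.1100; S(2,2) = 0.7441
Terminal payoffs V(N, i) = max(S_T - K, 0):
  V(2,0) = 0.615925; V(2,1) = 0.070000; V(2,2) = 0.000000
Backward induction: V(k, i) = exp(-r*dt) * [p * V(k+1, i) + (1-p) * V(k+1, i+1)].
  V(1,0) = exp(-r*dt) * [p*0.615925 + (1-p)*0.070000] = 0.318872
  V(1,1) = exp(-r*dt) * [p*0.070000 + (1-p)*0.000000] = 0.031938
  V(0,0) = exp(-r*dt) * [p*0.318872 + (1-p)*0.031938] = 0.162758

Answer: Price = V(0,0) = 0.1628


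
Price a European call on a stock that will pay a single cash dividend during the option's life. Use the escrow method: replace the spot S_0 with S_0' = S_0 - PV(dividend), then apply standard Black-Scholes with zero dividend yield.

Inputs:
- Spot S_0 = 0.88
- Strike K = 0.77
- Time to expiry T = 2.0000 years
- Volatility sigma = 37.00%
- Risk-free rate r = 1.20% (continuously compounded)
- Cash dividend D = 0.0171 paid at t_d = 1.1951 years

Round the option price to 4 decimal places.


Answer: Price = 0.2280

Derivation:
PV(D) = D * exp(-r * t_d) = 0.0171 * 0.98576115 = 0.01685652
S_0' = S_0 - PV(D) = 0.8800 - 0.01685652 = 0.86314348
d1 = (ln(S_0'/K) + (r + sigma^2/2)*T) / (sigma*sqrt(T)) = 0.52572515
d2 = d1 - sigma*sqrt(T) = 0.00246613
exp(-rT) = 0.97628571
N(d1) = 0.70046041; N(d2) = 0.50098384
C = S_0' * N(d1) - K * exp(-rT) * N(d2) = 0.86314348 * 0.70046041 - 0.7700 * 0.97628571 * 0.50098384 = 0.2280


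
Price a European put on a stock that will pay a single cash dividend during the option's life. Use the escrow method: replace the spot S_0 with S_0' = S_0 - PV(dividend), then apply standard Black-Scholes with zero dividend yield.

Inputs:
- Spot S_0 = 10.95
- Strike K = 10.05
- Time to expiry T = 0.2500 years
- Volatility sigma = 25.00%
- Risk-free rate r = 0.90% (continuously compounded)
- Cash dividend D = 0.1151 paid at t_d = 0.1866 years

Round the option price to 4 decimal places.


Answer: Price = 0.2126

Derivation:
PV(D) = D * exp(-r * t_d) = 0.1151 * 0.99832201 = 0.11490686
S_0' = S_0 - PV(D) = 10.9500 - 0.11490686 = 10.83509314
d1 = (ln(S_0'/K) + (r + sigma^2/2)*T) / (sigma*sqrt(T)) = 0.68224077
d2 = d1 - sigma*sqrt(T) = 0.55724077
exp(-rT) = 0.99775253
N(-d1) = 0.24754336; N(-d2) = 0.28868147
P = K * exp(-rT) * N(-d2) - S_0' * N(-d1) = 10.0500 * 0.99775253 * 0.28868147 - 10.83509314 * 0.24754336 = 0.2126


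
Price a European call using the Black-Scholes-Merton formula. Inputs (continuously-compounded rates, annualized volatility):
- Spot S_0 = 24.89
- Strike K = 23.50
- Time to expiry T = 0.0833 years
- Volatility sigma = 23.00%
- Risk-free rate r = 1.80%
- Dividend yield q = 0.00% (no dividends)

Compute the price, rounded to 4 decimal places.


d1 = (ln(S/K) + (r - q + 0.5*sigma^2) * T) / (sigma * sqrt(T)) = 0.92146033
d2 = d1 - sigma * sqrt(T) = 0.85507833
exp(-rT) = 0.99850172; exp(-qT) = 1.00000000
C = S_0 * exp(-qT) * N(d1) - K * exp(-rT) * N(d2)
N(d1) = 0.82159493; N(d2) = 0.80374611
C = 24.8900 * 1.00000000 * 0.82159493 - 23.5000 * 0.99850172 * 0.80374611 = 1.5898

Answer: Price = 1.5898


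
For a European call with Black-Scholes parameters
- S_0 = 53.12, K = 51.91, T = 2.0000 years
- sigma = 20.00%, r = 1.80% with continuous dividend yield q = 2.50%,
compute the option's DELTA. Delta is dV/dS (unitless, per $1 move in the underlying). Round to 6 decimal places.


d1 = 0.1733898494; d2 = -0.1094528630
phi(d1) = 0.3929902199; exp(-qT) = 0.9512294245; exp(-rT) = 0.9646402935
N(d1) = 0.5688274984
Delta = exp(-qT) * N(d1) = 0.9512294245 * 0.5688274984 = 0.541085

Answer: Delta = 0.541085


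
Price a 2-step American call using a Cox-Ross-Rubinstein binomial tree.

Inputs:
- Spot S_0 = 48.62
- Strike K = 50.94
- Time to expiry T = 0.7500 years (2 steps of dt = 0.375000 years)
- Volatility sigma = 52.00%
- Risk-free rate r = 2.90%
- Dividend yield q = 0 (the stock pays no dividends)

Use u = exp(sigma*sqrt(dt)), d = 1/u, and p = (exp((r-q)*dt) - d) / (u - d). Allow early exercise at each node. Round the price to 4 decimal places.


dt = T/N = 0.375000
u = exp(sigma*sqrt(dt)) = 1.374972; d = 1/u = 0.727287
p = (exp((r-q)*dt) - d) / (u - d) = 0.437940
Discount per step: exp(-r*dt) = 0.989184
Stock lattice S(k, i) with i counting down-moves:
  k=0: S(0,0) = 48.6200
  k=1: S(1,0) = 66.8512; S(1,1) = 35.3607
  k=2: S(2,0) = 91.9185; S(2,1) = 48.6200; S(2,2) = 25.7174
Terminal payoffs V(N, i) = max(S_T - K, 0):
  V(2,0) = 40.978499; V(2,1) = 0.000000; V(2,2) = 0.000000
Backward induction: V(k, i) = exp(-r*dt) * [p * V(k+1, i) + (1-p) * V(k+1, i+1)]; then take max(V_cont, immediate exercise) for American.
  V(1,0) = exp(-r*dt) * [p*40.978499 + (1-p)*0.000000] = 17.752006; exercise = 15.911159; V(1,0) = max -> 17.752006
  V(1,1) = exp(-r*dt) * [p*0.000000 + (1-p)*0.000000] = 0.000000; exercise = 0.000000; V(1,1) = max -> 0.000000
  V(0,0) = exp(-r*dt) * [p*17.752006 + (1-p)*0.000000] = 7.690221; exercise = 0.000000; V(0,0) = max -> 7.690221

Answer: Price = V(0,0) = 7.6902


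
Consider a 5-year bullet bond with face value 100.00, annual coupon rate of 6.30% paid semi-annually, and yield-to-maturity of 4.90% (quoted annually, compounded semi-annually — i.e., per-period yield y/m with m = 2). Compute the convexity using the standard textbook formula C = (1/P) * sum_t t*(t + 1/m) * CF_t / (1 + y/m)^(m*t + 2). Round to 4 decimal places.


Coupon per period c = face * coupon_rate / m = 3.150000
Periods per year m = 2; per-period yield y/m = 0.024500
Number of cashflows N = 10
Cashflows (t years, CF_t, discount factor 1/(1+y/m)^(m*t), PV):
  t = 0.5000: CF_t = 3.150000, DF = 0.976086, PV = 3.074671
  t = 1.0000: CF_t = 3.150000, DF = 0.952744, PV = 3.001143
  t = 1.5000: CF_t = 3.150000, DF = 0.929960, PV = 2.929373
  t = 2.0000: CF_t = 3.150000, DF = 0.907721, PV = 2.859320
  t = 2.5000: CF_t = 3.150000, DF = 0.886013, PV = 2.790942
  t = 3.0000: CF_t = 3.150000, DF = 0.864825, PV = 2.724199
  t = 3.5000: CF_t = 3.150000, DF = 0.844143, PV = 2.659052
  t = 4.0000: CF_t = 3.150000, DF = 0.823957, PV = 2.595463
  t = 4.5000: CF_t = 3.150000, DF = 0.804252, PV = 2.533395
  t = 5.0000: CF_t = 103.150000, DF = 0.785019, PV = 80.974748
Price P = sum_t PV_t = 106.142304
Convexity numerator sum_t t*(t + 1/m) * CF_t / (1+y/m)^(m*t + 2):
  t = 0.5000: term = 1.464686
  t = 1.0000: term = 4.288979
  t = 1.5000: term = 8.372825
  t = 2.0000: term = 13.620993
  t = 2.5000: term = 19.942889
  t = 3.0000: term = 27.252362
  t = 3.5000: term = 35.467528
  t = 4.0000: term = 44.510598
  t = 4.5000: term = 54.307709
  t = 5.0000: term = 2121.574922
Convexity = (1/P) * sum = 2330.803493 / 106.142304 = 21.959232

Answer: Convexity = 21.9592


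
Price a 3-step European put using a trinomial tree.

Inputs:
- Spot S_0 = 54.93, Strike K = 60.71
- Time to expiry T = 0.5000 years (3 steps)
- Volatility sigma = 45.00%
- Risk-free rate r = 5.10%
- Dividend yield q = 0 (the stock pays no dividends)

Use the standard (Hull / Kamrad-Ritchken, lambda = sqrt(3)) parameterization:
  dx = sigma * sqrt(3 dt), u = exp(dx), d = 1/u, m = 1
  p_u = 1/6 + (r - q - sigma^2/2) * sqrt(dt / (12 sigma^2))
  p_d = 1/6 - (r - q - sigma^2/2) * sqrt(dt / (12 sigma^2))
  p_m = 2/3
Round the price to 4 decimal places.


dt = T/N = 0.166667; dx = sigma*sqrt(3*dt) = 0.318198
u = exp(dx) = 1.374648; d = 1/u = 0.727459
p_u = 0.153507, p_m = 0.666667, p_d = 0.179827
Discount per step: exp(-r*dt) = 0.991536
Stock lattice S(k, j) with j the centered position index:
  k=0: S(0,+0) = 54.9300
  k=1: S(1,-1) = 39.9593; S(1,+0) = 54.9300; S(1,+1) = 75.5094
  k=2: S(2,-2) = 29.0687; S(2,-1) = 39.9593; S(2,+0) = 54.9300; S(2,+1) = 75.5094; S(2,+2) = 103.7989
  k=3: S(3,-3) = 21.1463; S(3,-2) = 29.0687; S(3,-1) = 39.9593; S(3,+0) = 54.9300; S(3,+1) = 75.5094; S(3,+2) = 103.7989; S(3,+3) = 142.6871
Terminal payoffs V(N, j) = max(K - S_T, 0):
  V(3,-3) = 39.563689; V(3,-2) = 31.641255; V(3,-1) = 20.750694; V(3,+0) = 5.780000; V(3,+1) = 0.000000; V(3,+2) = 0.000000; V(3,+3) = 0.000000
Backward induction: V(k, j) = exp(-r*dt) * [p_u * V(k+1, j+1) + p_m * V(k+1, j) + p_d * V(k+1, j-1)]
  V(2,-2) = exp(-r*dt) * [p_u*20.750694 + p_m*31.641255 + p_d*39.563689] = 31.128427
  V(2,-1) = exp(-r*dt) * [p_u*5.780000 + p_m*20.750694 + p_d*31.641255] = 20.238248
  V(2,+0) = exp(-r*dt) * [p_u*0.000000 + p_m*5.780000 + p_d*20.750694] = 7.520664
  V(2,+1) = exp(-r*dt) * [p_u*0.000000 + p_m*0.000000 + p_d*5.780000] = 1.030601
  V(2,+2) = exp(-r*dt) * [p_u*0.000000 + p_m*0.000000 + p_d*0.000000] = 0.000000
  V(1,-1) = exp(-r*dt) * [p_u*7.520664 + p_m*20.238248 + p_d*31.128427] = 20.073012
  V(1,+0) = exp(-r*dt) * [p_u*1.030601 + p_m*7.520664 + p_d*20.238248] = 8.736779
  V(1,+1) = exp(-r*dt) * [p_u*0.000000 + p_m*1.030601 + p_d*7.520664] = 2.022221
  V(0,+0) = exp(-r*dt) * [p_u*2.022221 + p_m*8.736779 + p_d*20.073012] = 9.662129

Answer: Price = V(0,0) = 9.6621


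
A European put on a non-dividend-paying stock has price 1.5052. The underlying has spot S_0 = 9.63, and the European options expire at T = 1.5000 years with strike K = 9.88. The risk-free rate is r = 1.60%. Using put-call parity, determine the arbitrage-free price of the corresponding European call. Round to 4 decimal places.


Answer: Call price = 1.4895

Derivation:
Put-call parity: C - P = S_0 * exp(-qT) - K * exp(-rT).
S_0 * exp(-qT) = 9.6300 * 1.00000000 = 9.63000000
K * exp(-rT) = 9.8800 * 0.97628571 = 9.64570281
C = P + S*exp(-qT) - K*exp(-rT)
C = 1.5052 + 9.63000000 - 9.64570281 = 1.4895


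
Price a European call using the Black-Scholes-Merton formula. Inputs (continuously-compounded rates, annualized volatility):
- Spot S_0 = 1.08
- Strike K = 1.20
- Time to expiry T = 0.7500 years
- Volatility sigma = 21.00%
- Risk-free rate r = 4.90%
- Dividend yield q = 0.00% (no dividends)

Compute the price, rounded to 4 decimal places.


Answer: Price = 0.0484

Derivation:
d1 = (ln(S/K) + (r - q + 0.5*sigma^2) * T) / (sigma * sqrt(T)) = -0.28632733
d2 = d1 - sigma * sqrt(T) = -0.46819266
exp(-rT) = 0.96391708; exp(-qT) = 1.00000000
C = S_0 * exp(-qT) * N(d1) - K * exp(-rT) * N(d2)
N(d1) = 0.38731371; N(d2) = 0.31982341
C = 1.0800 * 1.00000000 * 0.38731371 - 1.2000 * 0.96391708 * 0.31982341 = 0.0484


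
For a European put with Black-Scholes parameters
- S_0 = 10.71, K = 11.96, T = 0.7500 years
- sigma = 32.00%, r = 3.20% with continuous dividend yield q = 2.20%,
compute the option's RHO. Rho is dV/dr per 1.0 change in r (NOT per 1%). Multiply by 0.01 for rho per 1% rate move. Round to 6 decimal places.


Answer: Rho = -6.085583

Derivation:
d1 = -0.2327077524; d2 = -0.5098358816
phi(d1) = 0.3882852682; exp(-qT) = 0.9836353794; exp(-rT) = 0.9762857098
N(-d2) = 0.6949167773
Rho = -K*T*exp(-rT)*N(-d2) = -11.9600 * 0.7500 * 0.9762857098 * 0.6949167773 = -6.085583


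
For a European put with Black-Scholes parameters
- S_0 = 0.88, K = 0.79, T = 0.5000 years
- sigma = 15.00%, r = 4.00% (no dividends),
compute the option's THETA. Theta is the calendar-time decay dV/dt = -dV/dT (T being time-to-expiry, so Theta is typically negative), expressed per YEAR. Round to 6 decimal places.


d1 = 1.2587817056; d2 = 1.1527156884
phi(d1) = 0.1806481207; exp(-qT) = 1.0000000000; exp(-rT) = 0.9801986733
Theta = -S*exp(-qT)*phi(d1)*sigma/(2*sqrt(T)) + r*K*exp(-rT)*N(-d2) - q*S*exp(-qT)*N(-d1)
N(-d1) = 0.1040545950; N(-d2) = 0.1245135500; sqrt(T) = 0.7071067812
Term 1 = -0.8800 * 1.0000000000 * 0.1806481207 * 0.1500 / (2 * 0.7071067812) = -0.0168613515
Term 2 = 0.0400 * 0.7900 * 0.9801986733 * 0.1245135500 = 0.0038567173
Term 3 = 0 (no dividend yield, q = 0)
Theta = -0.0168613515 + (0.0038567173) + (0.0000000000) = -0.013005

Answer: Theta = -0.013005


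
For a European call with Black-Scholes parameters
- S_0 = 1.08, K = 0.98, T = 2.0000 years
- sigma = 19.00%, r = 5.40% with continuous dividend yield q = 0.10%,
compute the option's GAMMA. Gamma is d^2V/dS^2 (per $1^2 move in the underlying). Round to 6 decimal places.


Answer: Gamma = 0.922941

Derivation:
d1 = 0.8904474685; d2 = 0.6217468917
phi(d1) = 0.2683704759; exp(-qT) = 0.9980019987; exp(-rT) = 0.8976275964
Gamma = exp(-qT) * phi(d1) / (S * sigma * sqrt(T)) = 0.9980019987 * 0.2683704759 / (1.0800 * 0.1900 * 1.4142135624) = 0.922941


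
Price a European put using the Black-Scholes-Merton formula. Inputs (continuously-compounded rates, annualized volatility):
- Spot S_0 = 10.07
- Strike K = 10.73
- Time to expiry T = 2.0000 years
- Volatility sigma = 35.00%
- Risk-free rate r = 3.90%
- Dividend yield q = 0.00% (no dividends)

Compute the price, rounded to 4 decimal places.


d1 = (ln(S/K) + (r - q + 0.5*sigma^2) * T) / (sigma * sqrt(T)) = 0.27681645
d2 = d1 - sigma * sqrt(T) = -0.21815830
exp(-rT) = 0.92496443; exp(-qT) = 1.00000000
P = K * exp(-rT) * N(-d2) - S_0 * exp(-qT) * N(-d1)
N(-d1) = 0.39096053; N(-d2) = 0.58634711
P = 10.7300 * 0.92496443 * 0.58634711 - 10.0700 * 1.00000000 * 0.39096053 = 1.8824

Answer: Price = 1.8824


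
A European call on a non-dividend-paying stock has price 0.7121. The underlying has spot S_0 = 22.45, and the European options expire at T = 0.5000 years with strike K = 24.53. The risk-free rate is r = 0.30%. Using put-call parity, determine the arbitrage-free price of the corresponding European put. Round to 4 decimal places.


Put-call parity: C - P = S_0 * exp(-qT) - K * exp(-rT).
S_0 * exp(-qT) = 22.4500 * 1.00000000 = 22.45000000
K * exp(-rT) = 24.5300 * 0.99850112 = 24.49323258
P = C - S*exp(-qT) + K*exp(-rT)
P = 0.7121 - 22.45000000 + 24.49323258 = 2.7553

Answer: Put price = 2.7553


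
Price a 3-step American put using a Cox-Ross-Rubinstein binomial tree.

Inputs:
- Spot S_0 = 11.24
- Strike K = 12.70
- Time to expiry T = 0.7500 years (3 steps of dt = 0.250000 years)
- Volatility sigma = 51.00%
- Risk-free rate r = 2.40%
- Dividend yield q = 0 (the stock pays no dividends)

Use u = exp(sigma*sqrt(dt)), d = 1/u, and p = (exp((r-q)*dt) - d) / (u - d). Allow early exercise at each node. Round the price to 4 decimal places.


dt = T/N = 0.250000
u = exp(sigma*sqrt(dt)) = 1.290462; d = 1/u = 0.774916
p = (exp((r-q)*dt) - d) / (u - d) = 0.448266
Discount per step: exp(-r*dt) = 0.994018
Stock lattice S(k, i) with i counting down-moves:
  k=0: S(0,0) = 11.2400
  k=1: S(1,0) = 14.5048; S(1,1) = 8.7101
  k=2: S(2,0) = 18.7179; S(2,1) = 11.2400; S(2,2) = 6.7496
  k=3: S(3,0) = 24.1547; S(3,1) = 14.5048; S(3,2) = 8.7101; S(3,3) = 5.2304
Terminal payoffs V(N, i) = max(K - S_T, 0):
  V(3,0) = 0.000000; V(3,1) = 0.000000; V(3,2) = 3.989939; V(3,3) = 7.469647
Backward induction: V(k, i) = exp(-r*dt) * [p * V(k+1, i) + (1-p) * V(k+1, i+1)]; then take max(V_cont, immediate exercise) for American.
  V(2,0) = exp(-r*dt) * [p*0.000000 + (1-p)*0.000000] = 0.000000; exercise = 0.000000; V(2,0) = max -> 0.000000
  V(2,1) = exp(-r*dt) * [p*0.000000 + (1-p)*3.989939] = 2.188215; exercise = 1.460000; V(2,1) = max -> 2.188215
  V(2,2) = exp(-r*dt) * [p*3.989939 + (1-p)*7.469647] = 5.874458; exercise = 5.950430; V(2,2) = max -> 5.950430
  V(1,0) = exp(-r*dt) * [p*0.000000 + (1-p)*2.188215] = 1.200089; exercise = 0.000000; V(1,0) = max -> 1.200089
  V(1,1) = exp(-r*dt) * [p*2.188215 + (1-p)*5.950430] = 4.238448; exercise = 3.989939; V(1,1) = max -> 4.238448
  V(0,0) = exp(-r*dt) * [p*1.200089 + (1-p)*4.238448] = 2.859247; exercise = 1.460000; V(0,0) = max -> 2.859247

Answer: Price = V(0,0) = 2.8592


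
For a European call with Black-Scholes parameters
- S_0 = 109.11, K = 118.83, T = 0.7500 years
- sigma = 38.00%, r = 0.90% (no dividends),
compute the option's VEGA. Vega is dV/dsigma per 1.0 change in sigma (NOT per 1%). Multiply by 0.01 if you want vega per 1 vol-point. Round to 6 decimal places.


Answer: Vega = 37.593076

Derivation:
d1 = -0.0742574322; d2 = -0.4033470857
phi(d1) = 0.3978438783; exp(-qT) = 1.0000000000; exp(-rT) = 0.9932727301
Vega = S * exp(-qT) * phi(d1) * sqrt(T) = 109.1100 * 1.0000000000 * 0.3978438783 * 0.8660254038 = 37.593076


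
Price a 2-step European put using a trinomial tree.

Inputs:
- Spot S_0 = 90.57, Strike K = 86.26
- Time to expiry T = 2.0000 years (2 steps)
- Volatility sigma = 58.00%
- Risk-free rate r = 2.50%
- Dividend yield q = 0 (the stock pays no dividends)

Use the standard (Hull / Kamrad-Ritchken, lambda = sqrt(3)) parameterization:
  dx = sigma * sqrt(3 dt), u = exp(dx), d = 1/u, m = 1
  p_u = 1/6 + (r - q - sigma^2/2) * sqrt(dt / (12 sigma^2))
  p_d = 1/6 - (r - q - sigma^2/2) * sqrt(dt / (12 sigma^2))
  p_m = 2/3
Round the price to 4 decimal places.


Answer: Price = V(0,0) = 20.0140

Derivation:
dt = T/N = 1.000000; dx = sigma*sqrt(3*dt) = 1.004589
u = exp(dx) = 2.730786; d = 1/u = 0.366195
p_u = 0.095394, p_m = 0.666667, p_d = 0.237940
Discount per step: exp(-r*dt) = 0.975310
Stock lattice S(k, j) with j the centered position index:
  k=0: S(0,+0) = 90.5700
  k=1: S(1,-1) = 33.1663; S(1,+0) = 90.5700; S(1,+1) = 247.3273
  k=2: S(2,-2) = 12.1453; S(2,-1) = 33.1663; S(2,+0) = 90.5700; S(2,+1) = 247.3273; S(2,+2) = 675.3979
Terminal payoffs V(N, j) = max(K - S_T, 0):
  V(2,-2) = 74.114678; V(2,-1) = 53.093724; V(2,+0) = 0.000000; V(2,+1) = 0.000000; V(2,+2) = 0.000000
Backward induction: V(k, j) = exp(-r*dt) * [p_u * V(k+1, j+1) + p_m * V(k+1, j) + p_d * V(k+1, j-1)]
  V(1,-1) = exp(-r*dt) * [p_u*0.000000 + p_m*53.093724 + p_d*74.114678] = 51.721299
  V(1,+0) = exp(-r*dt) * [p_u*0.000000 + p_m*0.000000 + p_d*53.093724] = 12.321185
  V(1,+1) = exp(-r*dt) * [p_u*0.000000 + p_m*0.000000 + p_d*0.000000] = 0.000000
  V(0,+0) = exp(-r*dt) * [p_u*0.000000 + p_m*12.321185 + p_d*51.721299] = 20.014010


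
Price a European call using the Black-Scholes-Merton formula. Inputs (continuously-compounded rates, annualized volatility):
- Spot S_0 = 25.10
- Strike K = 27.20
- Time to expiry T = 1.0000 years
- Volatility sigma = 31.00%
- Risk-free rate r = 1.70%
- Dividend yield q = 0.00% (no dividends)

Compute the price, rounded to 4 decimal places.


d1 = (ln(S/K) + (r - q + 0.5*sigma^2) * T) / (sigma * sqrt(T)) = -0.04935202
d2 = d1 - sigma * sqrt(T) = -0.35935202
exp(-rT) = 0.98314368; exp(-qT) = 1.00000000
C = S_0 * exp(-qT) * N(d1) - K * exp(-rT) * N(d2)
N(d1) = 0.48031938; N(d2) = 0.35966588
C = 25.1000 * 1.00000000 * 0.48031938 - 27.2000 * 0.98314368 * 0.35966588 = 2.4380

Answer: Price = 2.4380


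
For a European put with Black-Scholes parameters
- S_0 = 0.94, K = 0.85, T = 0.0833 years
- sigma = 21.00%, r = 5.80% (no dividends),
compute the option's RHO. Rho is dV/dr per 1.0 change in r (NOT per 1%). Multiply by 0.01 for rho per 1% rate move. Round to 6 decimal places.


d1 = 1.7705379590; d2 = 1.7099283063
phi(d1) = 0.0832139010; exp(-qT) = 1.0000000000; exp(-rT) = 0.9951802524
N(-d2) = 0.0436395657
Rho = -K*T*exp(-rT)*N(-d2) = -0.8500 * 0.0833 * 0.9951802524 * 0.0436395657 = -0.003075

Answer: Rho = -0.003075


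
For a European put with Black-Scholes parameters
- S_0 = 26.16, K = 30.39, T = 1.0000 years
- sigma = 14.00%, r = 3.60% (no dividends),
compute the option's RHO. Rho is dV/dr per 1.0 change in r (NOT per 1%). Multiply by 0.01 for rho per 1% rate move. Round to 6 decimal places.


d1 = -0.7434434310; d2 = -0.8834434310
phi(d1) = 0.3026153957; exp(-qT) = 1.0000000000; exp(-rT) = 0.9646402935
N(-d2) = 0.8115016331
Rho = -K*T*exp(-rT)*N(-d2) = -30.3900 * 1.0000 * 0.9646402935 * 0.8115016331 = -23.789510

Answer: Rho = -23.789510


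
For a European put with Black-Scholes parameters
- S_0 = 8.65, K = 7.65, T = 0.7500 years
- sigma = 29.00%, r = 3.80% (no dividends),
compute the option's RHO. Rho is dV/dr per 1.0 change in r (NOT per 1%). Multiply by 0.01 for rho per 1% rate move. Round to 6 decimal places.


d1 = 0.7282225381; d2 = 0.4770751710
phi(d1) = 0.3060237500; exp(-qT) = 1.0000000000; exp(-rT) = 0.9719022941
N(-d2) = 0.3166542972
Rho = -K*T*exp(-rT)*N(-d2) = -7.6500 * 0.7500 * 0.9719022941 * 0.3166542972 = -1.765756

Answer: Rho = -1.765756


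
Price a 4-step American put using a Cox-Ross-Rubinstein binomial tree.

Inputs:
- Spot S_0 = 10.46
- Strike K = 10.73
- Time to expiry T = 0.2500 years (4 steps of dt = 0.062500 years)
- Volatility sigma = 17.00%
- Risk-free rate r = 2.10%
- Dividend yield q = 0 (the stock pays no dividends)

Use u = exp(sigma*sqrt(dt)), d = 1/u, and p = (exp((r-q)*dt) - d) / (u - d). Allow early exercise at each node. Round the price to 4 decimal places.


dt = T/N = 0.062500
u = exp(sigma*sqrt(dt)) = 1.043416; d = 1/u = 0.958390
p = (exp((r-q)*dt) - d) / (u - d) = 0.504823
Discount per step: exp(-r*dt) = 0.998688
Stock lattice S(k, i) with i counting down-moves:
  k=0: S(0,0) = 10.4600
  k=1: S(1,0) = 10.9141; S(1,1) = 10.0248
  k=2: S(2,0) = 11.3880; S(2,1) = 10.4600; S(2,2) = 9.6076
  k=3: S(3,0) = 11.8824; S(3,1) = 10.9141; S(3,2) = 10.0248; S(3,3) = 9.2079
  k=4: S(4,0) = 12.3983; S(4,1) = 11.3880; S(4,2) = 10.4600; S(4,3) = 9.6076; S(4,4) = 8.8247
Terminal payoffs V(N, i) = max(K - S_T, 0):
  V(4,0) = 0.000000; V(4,1) = 0.000000; V(4,2) = 0.270000; V(4,3) = 1.122362; V(4,4) = 1.905266
Backward induction: V(k, i) = exp(-r*dt) * [p * V(k+1, i) + (1-p) * V(k+1, i+1)]; then take max(V_cont, immediate exercise) for American.
  V(3,0) = exp(-r*dt) * [p*0.000000 + (1-p)*0.000000] = 0.000000; exercise = 0.000000; V(3,0) = max -> 0.000000
  V(3,1) = exp(-r*dt) * [p*0.000000 + (1-p)*0.270000] = 0.133522; exercise = 0.000000; V(3,1) = max -> 0.133522
  V(3,2) = exp(-r*dt) * [p*0.270000 + (1-p)*1.122362] = 0.691162; exercise = 0.705236; V(3,2) = max -> 0.705236
  V(3,3) = exp(-r*dt) * [p*1.122362 + (1-p)*1.905266] = 1.508057; exercise = 1.522131; V(3,3) = max -> 1.522131
  V(2,0) = exp(-r*dt) * [p*0.000000 + (1-p)*0.133522] = 0.066030; exercise = 0.000000; V(2,0) = max -> 0.066030
  V(2,1) = exp(-r*dt) * [p*0.133522 + (1-p)*0.705236] = 0.416075; exercise = 0.270000; V(2,1) = max -> 0.416075
  V(2,2) = exp(-r*dt) * [p*0.705236 + (1-p)*1.522131] = 1.108288; exercise = 1.122362; V(2,2) = max -> 1.122362
  V(1,0) = exp(-r*dt) * [p*0.066030 + (1-p)*0.416075] = 0.239050; exercise = 0.000000; V(1,0) = max -> 0.239050
  V(1,1) = exp(-r*dt) * [p*0.416075 + (1-p)*1.122362] = 0.764807; exercise = 0.705236; V(1,1) = max -> 0.764807
  V(0,0) = exp(-r*dt) * [p*0.239050 + (1-p)*0.764807] = 0.498738; exercise = 0.270000; V(0,0) = max -> 0.498738

Answer: Price = V(0,0) = 0.4987


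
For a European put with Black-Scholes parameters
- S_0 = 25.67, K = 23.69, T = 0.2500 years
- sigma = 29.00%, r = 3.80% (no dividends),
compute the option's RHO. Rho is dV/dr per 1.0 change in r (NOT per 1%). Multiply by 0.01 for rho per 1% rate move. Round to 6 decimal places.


Answer: Rho = -1.714929

Derivation:
d1 = 0.6916032877; d2 = 0.5466032877
phi(d1) = 0.3140835998; exp(-qT) = 1.0000000000; exp(-rT) = 0.9905449824
N(-d2) = 0.2923256550
Rho = -K*T*exp(-rT)*N(-d2) = -23.6900 * 0.2500 * 0.9905449824 * 0.2923256550 = -1.714929


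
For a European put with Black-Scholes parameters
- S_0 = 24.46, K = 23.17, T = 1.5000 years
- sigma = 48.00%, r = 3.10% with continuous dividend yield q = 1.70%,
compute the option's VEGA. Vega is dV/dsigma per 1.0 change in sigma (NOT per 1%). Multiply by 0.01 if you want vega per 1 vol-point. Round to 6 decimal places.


Answer: Vega = 10.658583

Derivation:
d1 = 0.4218238930; d2 = -0.1660536452
phi(d1) = 0.3649823687; exp(-qT) = 0.9748223790; exp(-rT) = 0.9545645606
Vega = S * exp(-qT) * phi(d1) * sqrt(T) = 24.4600 * 0.9748223790 * 0.3649823687 * 1.2247448714 = 10.658583


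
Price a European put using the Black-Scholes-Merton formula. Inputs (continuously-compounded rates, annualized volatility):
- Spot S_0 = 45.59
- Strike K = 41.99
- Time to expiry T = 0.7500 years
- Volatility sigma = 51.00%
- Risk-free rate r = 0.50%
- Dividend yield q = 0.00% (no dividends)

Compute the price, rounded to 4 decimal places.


d1 = (ln(S/K) + (r - q + 0.5*sigma^2) * T) / (sigma * sqrt(T)) = 0.41556631
d2 = d1 - sigma * sqrt(T) = -0.02610665
exp(-rT) = 0.99625702; exp(-qT) = 1.00000000
P = K * exp(-rT) * N(-d2) - S_0 * exp(-qT) * N(-d1)
N(-d1) = 0.33886369; N(-d2) = 0.51041386
P = 41.9900 * 0.99625702 * 0.51041386 - 45.5900 * 1.00000000 * 0.33886369 = 5.9033

Answer: Price = 5.9033


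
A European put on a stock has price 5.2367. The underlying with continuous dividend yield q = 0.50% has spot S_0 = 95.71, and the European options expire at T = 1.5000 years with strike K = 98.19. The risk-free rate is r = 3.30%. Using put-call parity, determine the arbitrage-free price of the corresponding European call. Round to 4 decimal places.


Answer: Call price = 6.7836

Derivation:
Put-call parity: C - P = S_0 * exp(-qT) - K * exp(-rT).
S_0 * exp(-qT) = 95.7100 * 0.99252805 = 94.99486013
K * exp(-rT) = 98.1900 * 0.95170516 = 93.44792948
C = P + S*exp(-qT) - K*exp(-rT)
C = 5.2367 + 94.99486013 - 93.44792948 = 6.7836


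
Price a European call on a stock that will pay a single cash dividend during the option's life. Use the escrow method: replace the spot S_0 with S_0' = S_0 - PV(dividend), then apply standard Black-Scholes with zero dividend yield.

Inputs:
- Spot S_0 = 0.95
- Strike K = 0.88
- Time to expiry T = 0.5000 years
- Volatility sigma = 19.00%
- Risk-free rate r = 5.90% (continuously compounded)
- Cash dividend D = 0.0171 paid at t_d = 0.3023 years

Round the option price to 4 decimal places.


Answer: Price = 0.0972

Derivation:
PV(D) = D * exp(-r * t_d) = 0.0171 * 0.98232241 = 0.01679771
S_0' = S_0 - PV(D) = 0.9500 - 0.01679771 = 0.93320229
d1 = (ln(S_0'/K) + (r + sigma^2/2)*T) / (sigma*sqrt(T)) = 0.72366858
d2 = d1 - sigma*sqrt(T) = 0.58931830
exp(-rT) = 0.97093088
N(d1) = 0.76536539; N(d2) = 0.72217611
C = S_0' * N(d1) - K * exp(-rT) * N(d2) = 0.93320229 * 0.76536539 - 0.8800 * 0.97093088 * 0.72217611 = 0.0972


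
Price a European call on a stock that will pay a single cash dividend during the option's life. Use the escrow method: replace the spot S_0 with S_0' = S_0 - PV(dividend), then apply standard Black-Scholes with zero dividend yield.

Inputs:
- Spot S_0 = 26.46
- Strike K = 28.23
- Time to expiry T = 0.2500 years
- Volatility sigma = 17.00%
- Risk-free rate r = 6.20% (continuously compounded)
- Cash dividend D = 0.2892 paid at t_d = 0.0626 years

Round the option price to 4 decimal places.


Answer: Price = 0.3229

Derivation:
PV(D) = D * exp(-r * t_d) = 0.2892 * 0.99612632 = 0.28807973
S_0' = S_0 - PV(D) = 26.4600 - 0.28807973 = 26.17192027
d1 = (ln(S_0'/K) + (r + sigma^2/2)*T) / (sigma*sqrt(T)) = -0.66571355
d2 = d1 - sigma*sqrt(T) = -0.75071355
exp(-rT) = 0.98461951
N(d1) = 0.25279711; N(d2) = 0.22641253
C = S_0' * N(d1) - K * exp(-rT) * N(d2) = 26.17192027 * 0.25279711 - 28.2300 * 0.98461951 * 0.22641253 = 0.3229
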